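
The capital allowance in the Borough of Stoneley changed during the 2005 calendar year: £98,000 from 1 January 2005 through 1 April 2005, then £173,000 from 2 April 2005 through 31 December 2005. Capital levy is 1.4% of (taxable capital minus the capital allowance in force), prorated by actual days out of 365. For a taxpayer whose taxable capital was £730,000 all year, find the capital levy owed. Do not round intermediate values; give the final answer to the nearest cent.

£8,059.78

1 January – 1 April 2005: 91 days, exemption £98,000 → (£730,000 − £98,000) × 1.4% × 91/365 = £2,205.9397
2 April – 31 December 2005: 274 days, exemption £173,000 → (£730,000 − £173,000) × 1.4% × 274/365 = £5,853.8411
Total = £8,059.7808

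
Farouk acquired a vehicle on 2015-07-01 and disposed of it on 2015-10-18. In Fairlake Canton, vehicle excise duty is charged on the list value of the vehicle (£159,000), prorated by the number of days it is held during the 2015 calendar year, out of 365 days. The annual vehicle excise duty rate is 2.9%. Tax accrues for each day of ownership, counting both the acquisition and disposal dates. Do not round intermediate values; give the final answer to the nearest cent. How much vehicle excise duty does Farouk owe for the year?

Days held (2015-07-01 to 2015-10-18): 110 out of 365
Tax = £159,000 × 2.9% × 110/365 = £1,389.6164

£1,389.62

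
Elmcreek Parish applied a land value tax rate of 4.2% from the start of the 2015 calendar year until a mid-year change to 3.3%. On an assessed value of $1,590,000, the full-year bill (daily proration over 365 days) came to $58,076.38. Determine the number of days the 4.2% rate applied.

Let d = days at the first rate; then 365 − d days at the second rate.
$1,590,000 × [4.2%·d + 3.3%·(365−d)] / 365 = $58,076.38
Solving gives d = 143, so the new rate took effect on 24 May 2015.

143 days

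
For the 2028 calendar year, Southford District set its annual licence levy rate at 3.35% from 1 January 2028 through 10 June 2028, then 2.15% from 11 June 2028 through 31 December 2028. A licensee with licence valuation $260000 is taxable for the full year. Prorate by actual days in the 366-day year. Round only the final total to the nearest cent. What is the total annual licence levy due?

1 January – 10 June 2028: 162 days at 3.35% → $260000 × 3.35% × 162/366 = $3855.2459
11 June – 31 December 2028: 204 days at 2.15% → $260000 × 2.15% × 204/366 = $3115.7377
Total = $6970.9836

$6970.98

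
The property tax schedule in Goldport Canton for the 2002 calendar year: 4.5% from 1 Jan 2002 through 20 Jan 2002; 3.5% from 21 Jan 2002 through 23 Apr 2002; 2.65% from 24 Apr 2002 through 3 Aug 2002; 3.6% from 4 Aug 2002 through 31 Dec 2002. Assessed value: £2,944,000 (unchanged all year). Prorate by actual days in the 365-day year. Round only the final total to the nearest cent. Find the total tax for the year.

£98,870.01

1 Jan – 20 Jan 2002: 20 days at 4.5% → £2,944,000 × 4.5% × 20/365 = £7,259.1781
21 Jan – 23 Apr 2002: 93 days at 3.5% → £2,944,000 × 3.5% × 93/365 = £26,254.0274
24 Apr – 3 Aug 2002: 102 days at 2.65% → £2,944,000 × 2.65% × 102/365 = £21,801.7315
4 Aug – 31 Dec 2002: 150 days at 3.6% → £2,944,000 × 3.6% × 150/365 = £43,555.0685
Total = £98,870.0055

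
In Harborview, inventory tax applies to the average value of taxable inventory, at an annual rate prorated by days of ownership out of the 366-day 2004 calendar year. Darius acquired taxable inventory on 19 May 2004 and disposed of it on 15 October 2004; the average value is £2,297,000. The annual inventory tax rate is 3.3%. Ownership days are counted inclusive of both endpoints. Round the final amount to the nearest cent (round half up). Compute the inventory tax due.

Days held (19 May – 15 October 2004): 150 out of 366
Tax = £2,297,000 × 3.3% × 150/366 = £31,065.9836

£31,065.98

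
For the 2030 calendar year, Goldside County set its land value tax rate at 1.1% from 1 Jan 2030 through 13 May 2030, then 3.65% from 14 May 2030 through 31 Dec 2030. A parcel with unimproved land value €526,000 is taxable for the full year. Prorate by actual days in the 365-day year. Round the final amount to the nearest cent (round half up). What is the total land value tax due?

1 Jan – 13 May 2030: 133 days at 1.1% → €526,000 × 1.1% × 133/365 = €2,108.3233
14 May – 31 Dec 2030: 232 days at 3.65% → €526,000 × 3.65% × 232/365 = €12,203.2000
Total = €14,311.5233

€14,311.52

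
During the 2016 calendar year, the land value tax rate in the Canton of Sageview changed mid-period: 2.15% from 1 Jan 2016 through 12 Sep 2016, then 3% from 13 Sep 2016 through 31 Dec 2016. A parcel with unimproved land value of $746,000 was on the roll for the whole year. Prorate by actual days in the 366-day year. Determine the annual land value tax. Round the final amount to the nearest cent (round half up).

1 Jan – 12 Sep 2016: 256 days at 2.15% → $746,000 × 2.15% × 256/366 = $11,218.5355
13 Sep – 31 Dec 2016: 110 days at 3% → $746,000 × 3% × 110/366 = $6,726.2295
Total = $17,944.7650

$17,944.77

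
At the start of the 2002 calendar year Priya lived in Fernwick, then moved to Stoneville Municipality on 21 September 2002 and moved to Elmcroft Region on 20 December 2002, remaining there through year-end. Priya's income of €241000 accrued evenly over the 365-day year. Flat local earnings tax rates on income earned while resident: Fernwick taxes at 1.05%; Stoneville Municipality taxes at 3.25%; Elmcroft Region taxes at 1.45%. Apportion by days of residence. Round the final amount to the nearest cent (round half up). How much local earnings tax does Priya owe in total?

€3869.54

Fernwick, 1 January – 20 September 2002: 263 days → €241000 × 1.05% × 263/365 = €1823.3466
Stoneville Municipality, 21 September – 19 December 2002: 90 days → €241000 × 3.25% × 90/365 = €1931.3014
Elmcroft Region, 20 December – 31 December 2002: 12 days → €241000 × 1.45% × 12/365 = €114.8877
Total = €3869.5356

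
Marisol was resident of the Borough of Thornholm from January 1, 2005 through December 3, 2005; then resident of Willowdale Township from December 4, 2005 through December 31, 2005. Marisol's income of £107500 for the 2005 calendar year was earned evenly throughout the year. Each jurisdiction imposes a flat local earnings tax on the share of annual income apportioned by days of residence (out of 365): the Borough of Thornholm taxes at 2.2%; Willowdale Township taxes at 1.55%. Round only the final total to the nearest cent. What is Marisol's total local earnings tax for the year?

£2311.40

The Borough of Thornholm, January 1 – December 3, 2005: 337 days → £107500 × 2.2% × 337/365 = £2183.5753
Willowdale Township, December 4 – December 31, 2005: 28 days → £107500 × 1.55% × 28/365 = £127.8219
Total = £2311.3973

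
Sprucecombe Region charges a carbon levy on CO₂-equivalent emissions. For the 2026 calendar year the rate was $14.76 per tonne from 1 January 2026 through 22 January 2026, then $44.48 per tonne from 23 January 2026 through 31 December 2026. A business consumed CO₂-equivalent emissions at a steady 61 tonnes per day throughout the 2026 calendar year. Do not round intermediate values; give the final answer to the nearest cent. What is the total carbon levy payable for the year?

1 January – 22 January 2026: 22 days × 61 tonnes/day = 1,342 tonnes at $14.76/tonne → $19807.92
23 January – 31 December 2026: 343 days × 61 tonnes/day = 20,923 tonnes at $44.48/tonne → $930655.04

$950462.96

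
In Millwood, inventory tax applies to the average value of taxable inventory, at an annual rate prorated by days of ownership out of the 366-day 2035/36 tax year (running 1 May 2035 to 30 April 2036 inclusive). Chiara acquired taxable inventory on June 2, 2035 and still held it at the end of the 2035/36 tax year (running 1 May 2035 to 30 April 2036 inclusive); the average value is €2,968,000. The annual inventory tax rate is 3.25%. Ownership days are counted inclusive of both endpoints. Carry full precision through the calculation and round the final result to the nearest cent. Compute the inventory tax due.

€88,026.34

Days held (June 2, 2035 – April 30, 2036): 334 out of 366
Tax = €2,968,000 × 3.25% × 334/366 = €88,026.3388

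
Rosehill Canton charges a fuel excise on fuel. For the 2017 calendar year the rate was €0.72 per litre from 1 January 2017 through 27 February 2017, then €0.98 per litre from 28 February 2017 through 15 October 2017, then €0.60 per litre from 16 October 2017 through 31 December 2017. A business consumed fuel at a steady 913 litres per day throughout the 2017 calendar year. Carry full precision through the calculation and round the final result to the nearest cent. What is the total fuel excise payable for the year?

€286,097.68

1 January – 27 February 2017: 58 days × 913 litres/day = 52,954 litres at €0.72/litre → €38,126.88
28 February – 15 October 2017: 230 days × 913 litres/day = 209,990 litres at €0.98/litre → €205,790.20
16 October – 31 December 2017: 77 days × 913 litres/day = 70,301 litres at €0.60/litre → €42,180.60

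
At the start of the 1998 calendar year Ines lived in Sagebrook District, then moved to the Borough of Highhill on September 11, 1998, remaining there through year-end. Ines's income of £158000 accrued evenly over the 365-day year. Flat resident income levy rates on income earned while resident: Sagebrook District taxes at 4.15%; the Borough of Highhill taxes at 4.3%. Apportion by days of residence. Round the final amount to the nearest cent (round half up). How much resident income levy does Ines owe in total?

Sagebrook District, January 1 – September 10, 1998: 253 days → £158000 × 4.15% × 253/365 = £4544.9890
The Borough of Highhill, September 11 – December 31, 1998: 112 days → £158000 × 4.3% × 112/365 = £2084.7342
Total = £6629.7233

£6629.72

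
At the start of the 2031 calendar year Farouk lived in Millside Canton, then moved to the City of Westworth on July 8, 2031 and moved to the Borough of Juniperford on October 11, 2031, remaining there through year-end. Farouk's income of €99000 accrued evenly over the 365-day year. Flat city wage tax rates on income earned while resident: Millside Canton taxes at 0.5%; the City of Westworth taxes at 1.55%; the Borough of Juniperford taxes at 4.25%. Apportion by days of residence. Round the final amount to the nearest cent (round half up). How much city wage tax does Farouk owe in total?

Millside Canton, January 1 – July 7, 2031: 188 days → €99000 × 0.5% × 188/365 = €254.9589
The City of Westworth, July 8 – October 10, 2031: 95 days → €99000 × 1.55% × 95/365 = €399.3904
The Borough of Juniperford, October 11 – December 31, 2031: 82 days → €99000 × 4.25% × 82/365 = €945.2466
Total = €1599.5959

€1599.60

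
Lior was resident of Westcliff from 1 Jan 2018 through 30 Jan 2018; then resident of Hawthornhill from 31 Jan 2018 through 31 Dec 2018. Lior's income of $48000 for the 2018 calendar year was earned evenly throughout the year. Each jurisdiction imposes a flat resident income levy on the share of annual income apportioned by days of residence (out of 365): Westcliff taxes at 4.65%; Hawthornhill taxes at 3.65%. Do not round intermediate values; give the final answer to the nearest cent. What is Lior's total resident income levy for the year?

Westcliff, 1 Jan – 30 Jan 2018: 30 days → $48000 × 4.65% × 30/365 = $183.4521
Hawthornhill, 31 Jan – 31 Dec 2018: 335 days → $48000 × 3.65% × 335/365 = $1608.0000
Total = $1791.4521

$1791.45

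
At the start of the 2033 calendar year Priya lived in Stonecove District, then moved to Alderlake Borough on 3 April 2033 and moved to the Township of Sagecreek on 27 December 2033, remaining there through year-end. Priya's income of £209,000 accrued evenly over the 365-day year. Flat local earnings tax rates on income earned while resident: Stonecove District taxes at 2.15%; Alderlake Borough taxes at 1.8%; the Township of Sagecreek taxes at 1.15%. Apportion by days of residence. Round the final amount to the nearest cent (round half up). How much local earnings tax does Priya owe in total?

Stonecove District, 1 January – 2 April 2033: 92 days → £209,000 × 2.15% × 92/365 = £1,132.6082
Alderlake Borough, 3 April – 26 December 2033: 268 days → £209,000 × 1.8% × 268/365 = £2,762.2356
The Township of Sagecreek, 27 December – 31 December 2033: 5 days → £209,000 × 1.15% × 5/365 = £32.9247
Total = £3,927.7685

£3,927.77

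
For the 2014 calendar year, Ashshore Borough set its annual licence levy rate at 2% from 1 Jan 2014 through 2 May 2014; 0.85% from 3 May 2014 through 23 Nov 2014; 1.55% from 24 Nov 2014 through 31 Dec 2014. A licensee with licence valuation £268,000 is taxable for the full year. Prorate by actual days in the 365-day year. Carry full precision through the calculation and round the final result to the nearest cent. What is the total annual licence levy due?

1 Jan – 2 May 2014: 122 days at 2% → £268,000 × 2% × 122/365 = £1,791.5616
3 May – 23 Nov 2014: 205 days at 0.85% → £268,000 × 0.85% × 205/365 = £1,279.4247
24 Nov – 31 Dec 2014: 38 days at 1.55% → £268,000 × 1.55% × 38/365 = £432.4712
Total = £3,503.4575

£3,503.46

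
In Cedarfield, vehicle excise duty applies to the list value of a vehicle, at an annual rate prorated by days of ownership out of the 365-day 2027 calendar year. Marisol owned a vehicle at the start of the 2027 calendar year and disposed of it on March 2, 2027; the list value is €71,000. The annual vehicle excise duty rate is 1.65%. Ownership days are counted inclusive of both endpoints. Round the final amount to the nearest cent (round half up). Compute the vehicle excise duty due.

€195.78

Days held (January 1 – March 2, 2027): 61 out of 365
Tax = €71,000 × 1.65% × 61/365 = €195.7849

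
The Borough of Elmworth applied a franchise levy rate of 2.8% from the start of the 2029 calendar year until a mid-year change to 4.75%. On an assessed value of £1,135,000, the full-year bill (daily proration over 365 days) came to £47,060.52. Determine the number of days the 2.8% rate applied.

113 days

Let d = days at the first rate; then 365 − d days at the second rate.
£1,135,000 × [2.8%·d + 4.75%·(365−d)] / 365 = £47,060.52
Solving gives d = 113, so the new rate took effect on 24 April 2029.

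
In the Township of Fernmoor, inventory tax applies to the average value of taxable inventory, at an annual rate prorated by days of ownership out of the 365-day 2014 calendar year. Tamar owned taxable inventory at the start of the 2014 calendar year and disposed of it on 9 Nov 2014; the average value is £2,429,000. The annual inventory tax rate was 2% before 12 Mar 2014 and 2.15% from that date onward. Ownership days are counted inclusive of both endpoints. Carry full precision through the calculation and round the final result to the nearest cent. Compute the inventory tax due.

1 Jan – 11 Mar 2014: 70 days at 2% → £2,429,000 × 2% × 70/365 = £9,316.7123
12 Mar – 9 Nov 2014: 243 days at 2.15% → £2,429,000 × 2.15% × 243/365 = £34,767.9740
Total = £44,084.6863

£44,084.69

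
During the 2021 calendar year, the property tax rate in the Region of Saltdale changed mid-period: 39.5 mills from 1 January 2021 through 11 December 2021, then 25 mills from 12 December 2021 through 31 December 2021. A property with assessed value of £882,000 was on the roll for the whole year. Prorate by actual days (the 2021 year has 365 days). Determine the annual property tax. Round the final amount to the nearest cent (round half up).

£34,138.23

1 January – 11 December 2021: 345 days at 39.5 mills → £882,000 × 3.95% × 345/365 = £32,930.0137
12 December – 31 December 2021: 20 days at 25 mills → £882,000 × 2.5% × 20/365 = £1,208.2192
Total = £34,138.2329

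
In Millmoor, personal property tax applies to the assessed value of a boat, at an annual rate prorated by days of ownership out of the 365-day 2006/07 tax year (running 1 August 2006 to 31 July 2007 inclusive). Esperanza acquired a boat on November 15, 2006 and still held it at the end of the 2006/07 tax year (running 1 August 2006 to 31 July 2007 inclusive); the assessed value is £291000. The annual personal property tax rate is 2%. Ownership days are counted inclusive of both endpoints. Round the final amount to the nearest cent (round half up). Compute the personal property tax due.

£4129.81

Days held (November 15, 2006 – July 31, 2007): 259 out of 365
Tax = £291000 × 2% × 259/365 = £4129.8082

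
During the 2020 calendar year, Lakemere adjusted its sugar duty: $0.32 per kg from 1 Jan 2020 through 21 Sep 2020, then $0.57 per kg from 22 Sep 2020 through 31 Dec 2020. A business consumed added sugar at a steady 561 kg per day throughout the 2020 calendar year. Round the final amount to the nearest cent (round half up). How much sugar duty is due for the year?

1 Jan – 21 Sep 2020: 265 days × 561 kg/day = 148,665 kg at $0.32/kg → $47572.80
22 Sep – 31 Dec 2020: 101 days × 561 kg/day = 56,661 kg at $0.57/kg → $32296.77

$79869.57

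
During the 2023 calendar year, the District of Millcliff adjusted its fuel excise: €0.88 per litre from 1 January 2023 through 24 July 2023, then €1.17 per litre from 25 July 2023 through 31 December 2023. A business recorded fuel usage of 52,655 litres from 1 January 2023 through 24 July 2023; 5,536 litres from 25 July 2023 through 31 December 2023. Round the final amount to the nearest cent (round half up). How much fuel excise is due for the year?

€52813.52

1 January – 24 July 2023: 52,655 litres at €0.88/litre → €46336.40
25 July – 31 December 2023: 5,536 litres at €1.17/litre → €6477.12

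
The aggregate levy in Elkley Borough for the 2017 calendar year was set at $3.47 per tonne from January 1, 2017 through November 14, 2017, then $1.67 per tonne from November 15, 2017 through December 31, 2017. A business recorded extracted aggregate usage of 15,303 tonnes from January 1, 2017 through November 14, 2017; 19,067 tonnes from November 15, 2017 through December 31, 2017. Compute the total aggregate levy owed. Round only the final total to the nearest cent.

January 1 – November 14, 2017: 15,303 tonnes at $3.47/tonne → $53,101.41
November 15 – December 31, 2017: 19,067 tonnes at $1.67/tonne → $31,841.89

$84,943.30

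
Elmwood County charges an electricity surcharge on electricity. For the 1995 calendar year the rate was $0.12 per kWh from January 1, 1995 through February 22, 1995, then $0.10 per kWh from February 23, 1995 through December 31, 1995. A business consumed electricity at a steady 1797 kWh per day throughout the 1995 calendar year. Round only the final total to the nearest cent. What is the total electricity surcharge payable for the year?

January 1 – February 22, 1995: 53 days × 1797 kWh/day = 95,241 kWh at $0.12/kWh → $11,428.92
February 23 – December 31, 1995: 312 days × 1797 kWh/day = 560,664 kWh at $0.10/kWh → $56,066.40

$67,495.32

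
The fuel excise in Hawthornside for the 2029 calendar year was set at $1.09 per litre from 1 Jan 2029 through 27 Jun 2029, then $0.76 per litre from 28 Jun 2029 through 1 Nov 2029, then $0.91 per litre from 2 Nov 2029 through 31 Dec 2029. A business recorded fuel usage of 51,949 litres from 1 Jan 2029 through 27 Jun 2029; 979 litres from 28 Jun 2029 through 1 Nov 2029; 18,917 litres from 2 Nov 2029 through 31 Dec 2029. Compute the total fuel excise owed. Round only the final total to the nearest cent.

1 Jan – 27 Jun 2029: 51,949 litres at $1.09/litre → $56,624.41
28 Jun – 1 Nov 2029: 979 litres at $0.76/litre → $744.04
2 Nov – 31 Dec 2029: 18,917 litres at $0.91/litre → $17,214.47

$74,582.92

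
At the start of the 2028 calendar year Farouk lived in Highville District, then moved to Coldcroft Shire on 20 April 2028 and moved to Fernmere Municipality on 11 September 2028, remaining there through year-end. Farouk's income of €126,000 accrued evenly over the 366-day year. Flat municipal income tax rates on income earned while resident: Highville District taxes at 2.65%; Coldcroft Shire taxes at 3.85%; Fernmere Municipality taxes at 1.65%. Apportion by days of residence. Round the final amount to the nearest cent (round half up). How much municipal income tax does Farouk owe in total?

€3,548.31

Highville District, 1 January – 19 April 2028: 110 days → €126,000 × 2.65% × 110/366 = €1,003.5246
Coldcroft Shire, 20 April – 10 September 2028: 144 days → €126,000 × 3.85% × 144/366 = €1,908.5902
Fernmere Municipality, 11 September – 31 December 2028: 112 days → €126,000 × 1.65% × 112/366 = €636.1967
Total = €3,548.3115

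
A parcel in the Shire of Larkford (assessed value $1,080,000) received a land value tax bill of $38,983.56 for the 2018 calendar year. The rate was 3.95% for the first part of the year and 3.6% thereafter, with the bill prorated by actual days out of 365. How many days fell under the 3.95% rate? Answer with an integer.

10 days

Let d = days at the first rate; then 365 − d days at the second rate.
$1,080,000 × [3.95%·d + 3.6%·(365−d)] / 365 = $38,983.56
Solving gives d = 10, so the new rate took effect on 11 January 2018.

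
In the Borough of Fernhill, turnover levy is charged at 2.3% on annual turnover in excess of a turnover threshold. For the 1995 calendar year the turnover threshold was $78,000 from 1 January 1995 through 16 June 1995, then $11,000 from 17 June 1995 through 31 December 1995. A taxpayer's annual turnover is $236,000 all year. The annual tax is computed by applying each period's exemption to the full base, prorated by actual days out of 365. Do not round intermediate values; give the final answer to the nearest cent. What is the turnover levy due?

1 January – 16 June 1995: 167 days, exemption $78,000 → ($236,000 − $78,000) × 2.3% × 167/365 = $1,662.6795
17 June – 31 December 1995: 198 days, exemption $11,000 → ($236,000 − $11,000) × 2.3% × 198/365 = $2,807.2603
Total = $4,469.9397

$4,469.94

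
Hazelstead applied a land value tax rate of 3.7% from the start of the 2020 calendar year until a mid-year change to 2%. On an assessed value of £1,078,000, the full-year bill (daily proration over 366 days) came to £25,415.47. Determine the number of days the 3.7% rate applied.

Let d = days at the first rate; then 366 − d days at the second rate.
£1,078,000 × [3.7%·d + 2%·(366−d)] / 366 = £25,415.47
Solving gives d = 77, so the new rate took effect on 18 Mar 2020.

77 days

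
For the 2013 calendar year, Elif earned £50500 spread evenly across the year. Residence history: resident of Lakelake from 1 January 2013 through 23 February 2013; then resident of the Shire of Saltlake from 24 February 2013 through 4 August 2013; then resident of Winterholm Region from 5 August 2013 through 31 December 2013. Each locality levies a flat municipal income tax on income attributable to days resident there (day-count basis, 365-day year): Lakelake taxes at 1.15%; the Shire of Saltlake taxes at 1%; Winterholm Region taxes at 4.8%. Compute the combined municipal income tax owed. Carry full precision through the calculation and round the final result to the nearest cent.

£1299.58

Lakelake, 1 January – 23 February 2013: 54 days → £50500 × 1.15% × 54/365 = £85.9192
The Shire of Saltlake, 24 February – 4 August 2013: 162 days → £50500 × 1% × 162/365 = £224.1370
Winterholm Region, 5 August – 31 December 2013: 149 days → £50500 × 4.8% × 149/365 = £989.5233
Total = £1299.5795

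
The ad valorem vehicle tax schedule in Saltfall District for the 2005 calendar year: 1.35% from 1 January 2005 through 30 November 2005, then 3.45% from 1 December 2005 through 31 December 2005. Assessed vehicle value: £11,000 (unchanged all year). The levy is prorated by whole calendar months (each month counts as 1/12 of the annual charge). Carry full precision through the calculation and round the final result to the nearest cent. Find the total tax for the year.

£167.75

1 January – 30 November 2005: 11 months at 1.35% → £11,000 × 1.35% × 11/12 = £136.1250
1 December – 31 December 2005: 1 month at 3.45% → £11,000 × 3.45% × 1/12 = £31.6250
Total = £167.7500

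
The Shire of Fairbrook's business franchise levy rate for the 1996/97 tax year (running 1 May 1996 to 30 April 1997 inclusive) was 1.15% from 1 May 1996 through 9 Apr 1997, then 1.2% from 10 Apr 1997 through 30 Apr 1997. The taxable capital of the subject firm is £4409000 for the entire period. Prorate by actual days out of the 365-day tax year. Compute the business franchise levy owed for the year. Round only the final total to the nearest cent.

1 May 1996 – 9 Apr 1997: 344 days at 1.15% → £4409000 × 1.15% × 344/365 = £47786.3123
10 Apr – 30 Apr 1997: 21 days at 1.2% → £4409000 × 1.2% × 21/365 = £3044.0219
Total = £50830.3342

£50830.33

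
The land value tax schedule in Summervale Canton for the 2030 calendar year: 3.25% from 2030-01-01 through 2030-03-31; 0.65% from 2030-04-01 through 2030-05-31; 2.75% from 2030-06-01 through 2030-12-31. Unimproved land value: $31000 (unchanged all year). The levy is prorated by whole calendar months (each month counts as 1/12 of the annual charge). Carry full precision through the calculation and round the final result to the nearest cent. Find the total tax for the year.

$782.75

2030-01-01 to 2030-03-31: 3 months at 3.25% → $31000 × 3.25% × 3/12 = $251.8750
2030-04-01 to 2030-05-31: 2 months at 0.65% → $31000 × 0.65% × 2/12 = $33.5833
2030-06-01 to 2030-12-31: 7 months at 2.75% → $31000 × 2.75% × 7/12 = $497.2917
Total = $782.7500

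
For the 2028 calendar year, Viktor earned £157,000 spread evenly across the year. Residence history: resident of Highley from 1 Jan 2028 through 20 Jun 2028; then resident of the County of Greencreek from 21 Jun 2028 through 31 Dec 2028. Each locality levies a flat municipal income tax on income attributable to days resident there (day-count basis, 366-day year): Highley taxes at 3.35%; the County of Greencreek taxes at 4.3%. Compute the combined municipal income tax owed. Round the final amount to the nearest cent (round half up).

£6,050.08

Highley, 1 Jan – 20 Jun 2028: 172 days → £157,000 × 3.35% × 172/366 = £2,471.6776
The County of Greencreek, 21 Jun – 31 Dec 2028: 194 days → £157,000 × 4.3% × 194/366 = £3,578.3989
Total = £6,050.0765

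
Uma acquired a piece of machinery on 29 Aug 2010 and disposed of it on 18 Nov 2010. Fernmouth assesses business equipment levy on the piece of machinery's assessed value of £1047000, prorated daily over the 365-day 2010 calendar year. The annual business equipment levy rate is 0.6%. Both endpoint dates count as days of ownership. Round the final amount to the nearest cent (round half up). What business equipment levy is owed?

£1411.30

Days held (29 Aug – 18 Nov 2010): 82 out of 365
Tax = £1047000 × 0.6% × 82/365 = £1411.2986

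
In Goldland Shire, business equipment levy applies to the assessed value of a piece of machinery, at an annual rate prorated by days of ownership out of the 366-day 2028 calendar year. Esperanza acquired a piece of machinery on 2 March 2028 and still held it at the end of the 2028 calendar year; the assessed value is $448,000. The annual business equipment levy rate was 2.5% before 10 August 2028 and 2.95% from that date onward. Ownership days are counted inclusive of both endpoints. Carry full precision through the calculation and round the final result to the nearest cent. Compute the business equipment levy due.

$10,126.51

2 March – 9 August 2028: 161 days at 2.5% → $448,000 × 2.5% × 161/366 = $4,926.7760
10 August – 31 December 2028: 144 days at 2.95% → $448,000 × 2.95% × 144/366 = $5,199.7377
Total = $10,126.5137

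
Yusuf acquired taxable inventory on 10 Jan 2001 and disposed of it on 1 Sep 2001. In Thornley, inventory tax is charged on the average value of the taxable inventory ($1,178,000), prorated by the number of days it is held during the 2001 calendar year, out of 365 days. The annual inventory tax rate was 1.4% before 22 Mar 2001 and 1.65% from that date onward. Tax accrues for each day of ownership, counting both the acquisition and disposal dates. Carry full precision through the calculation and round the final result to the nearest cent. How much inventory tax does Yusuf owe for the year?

$11,941.37

10 Jan – 21 Mar 2001: 71 days at 1.4% → $1,178,000 × 1.4% × 71/365 = $3,208.0329
22 Mar – 1 Sep 2001: 164 days at 1.65% → $1,178,000 × 1.65% × 164/365 = $8,733.3370
Total = $11,941.3699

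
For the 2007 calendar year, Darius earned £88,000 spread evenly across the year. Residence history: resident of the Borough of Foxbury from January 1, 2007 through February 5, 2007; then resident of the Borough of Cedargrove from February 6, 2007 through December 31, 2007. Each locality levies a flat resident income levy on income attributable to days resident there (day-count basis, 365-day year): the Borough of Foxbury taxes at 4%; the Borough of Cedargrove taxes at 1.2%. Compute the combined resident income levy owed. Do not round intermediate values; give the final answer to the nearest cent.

£1,299.02

The Borough of Foxbury, January 1 – February 5, 2007: 36 days → £88,000 × 4% × 36/365 = £347.1781
The Borough of Cedargrove, February 6 – December 31, 2007: 329 days → £88,000 × 1.2% × 329/365 = £951.8466
Total = £1,299.0247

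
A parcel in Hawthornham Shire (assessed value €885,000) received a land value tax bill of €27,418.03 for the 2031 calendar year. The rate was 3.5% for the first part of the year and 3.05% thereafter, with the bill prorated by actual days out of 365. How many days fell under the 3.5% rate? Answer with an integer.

39 days

Let d = days at the first rate; then 365 − d days at the second rate.
€885,000 × [3.5%·d + 3.05%·(365−d)] / 365 = €27,418.03
Solving gives d = 39, so the new rate took effect on 9 Feb 2031.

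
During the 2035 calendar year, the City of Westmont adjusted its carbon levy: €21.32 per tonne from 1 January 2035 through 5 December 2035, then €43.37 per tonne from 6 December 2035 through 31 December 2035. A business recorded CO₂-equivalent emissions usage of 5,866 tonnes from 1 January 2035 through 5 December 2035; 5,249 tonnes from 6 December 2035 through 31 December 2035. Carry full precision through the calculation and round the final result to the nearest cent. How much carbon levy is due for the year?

€352,712.25

1 January – 5 December 2035: 5,866 tonnes at €21.32/tonne → €125,063.12
6 December – 31 December 2035: 5,249 tonnes at €43.37/tonne → €227,649.13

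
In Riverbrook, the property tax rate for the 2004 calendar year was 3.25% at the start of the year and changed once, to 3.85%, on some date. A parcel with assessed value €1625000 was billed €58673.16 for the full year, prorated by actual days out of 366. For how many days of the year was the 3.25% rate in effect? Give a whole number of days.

Let d = days at the first rate; then 366 − d days at the second rate.
€1625000 × [3.25%·d + 3.85%·(366−d)] / 366 = €58673.16
Solving gives d = 146, so the new rate took effect on 26 May 2004.

146 days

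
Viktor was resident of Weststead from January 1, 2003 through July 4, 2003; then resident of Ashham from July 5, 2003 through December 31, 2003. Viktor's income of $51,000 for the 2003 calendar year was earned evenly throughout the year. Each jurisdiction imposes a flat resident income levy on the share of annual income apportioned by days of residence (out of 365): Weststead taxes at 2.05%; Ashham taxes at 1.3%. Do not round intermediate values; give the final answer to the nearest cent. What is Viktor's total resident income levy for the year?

$856.87

Weststead, January 1 – July 4, 2003: 185 days → $51,000 × 2.05% × 185/365 = $529.9110
Ashham, July 5 – December 31, 2003: 180 days → $51,000 × 1.3% × 180/365 = $326.9589
Total = $856.8699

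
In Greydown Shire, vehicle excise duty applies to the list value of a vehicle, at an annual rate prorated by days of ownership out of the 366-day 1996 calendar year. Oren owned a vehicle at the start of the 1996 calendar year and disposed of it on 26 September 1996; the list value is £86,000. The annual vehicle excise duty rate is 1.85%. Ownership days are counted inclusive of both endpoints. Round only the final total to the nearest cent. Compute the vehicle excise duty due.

£1,173.69

Days held (1 January – 26 September 1996): 270 out of 366
Tax = £86,000 × 1.85% × 270/366 = £1,173.6885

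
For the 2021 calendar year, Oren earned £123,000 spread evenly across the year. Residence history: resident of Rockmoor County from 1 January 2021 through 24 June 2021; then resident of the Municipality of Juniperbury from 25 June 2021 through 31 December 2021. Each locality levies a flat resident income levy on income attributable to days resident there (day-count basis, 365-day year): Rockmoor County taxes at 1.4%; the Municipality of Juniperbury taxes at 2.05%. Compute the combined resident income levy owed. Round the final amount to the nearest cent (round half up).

£2,138.18

Rockmoor County, 1 January – 24 June 2021: 175 days → £123,000 × 1.4% × 175/365 = £825.6164
The Municipality of Juniperbury, 25 June – 31 December 2021: 190 days → £123,000 × 2.05% × 190/365 = £1,312.5616
Total = £2,138.1781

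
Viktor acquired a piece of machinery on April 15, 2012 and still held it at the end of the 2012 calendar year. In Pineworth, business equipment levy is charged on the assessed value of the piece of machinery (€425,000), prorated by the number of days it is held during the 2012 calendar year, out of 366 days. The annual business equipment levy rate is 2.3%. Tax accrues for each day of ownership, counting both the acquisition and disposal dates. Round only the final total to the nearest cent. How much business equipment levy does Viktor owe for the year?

€6,970.70

Days held (April 15 – December 31, 2012): 261 out of 366
Tax = €425,000 × 2.3% × 261/366 = €6,970.6967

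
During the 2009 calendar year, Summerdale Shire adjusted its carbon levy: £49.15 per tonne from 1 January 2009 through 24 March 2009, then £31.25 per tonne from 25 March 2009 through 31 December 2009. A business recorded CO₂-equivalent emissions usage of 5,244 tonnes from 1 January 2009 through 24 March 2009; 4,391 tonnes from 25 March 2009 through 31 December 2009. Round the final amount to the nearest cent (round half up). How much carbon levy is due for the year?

1 January – 24 March 2009: 5,244 tonnes at £49.15/tonne → £257742.60
25 March – 31 December 2009: 4,391 tonnes at £31.25/tonne → £137218.75

£394961.35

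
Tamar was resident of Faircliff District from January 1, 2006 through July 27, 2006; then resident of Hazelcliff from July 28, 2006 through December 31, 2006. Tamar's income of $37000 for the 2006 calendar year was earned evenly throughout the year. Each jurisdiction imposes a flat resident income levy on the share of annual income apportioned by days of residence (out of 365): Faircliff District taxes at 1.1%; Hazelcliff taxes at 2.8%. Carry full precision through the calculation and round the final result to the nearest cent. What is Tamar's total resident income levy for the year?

Faircliff District, January 1 – July 27, 2006: 208 days → $37000 × 1.1% × 208/365 = $231.9342
Hazelcliff, July 28 – December 31, 2006: 157 days → $37000 × 2.8% × 157/365 = $445.6219
Total = $677.5562

$677.56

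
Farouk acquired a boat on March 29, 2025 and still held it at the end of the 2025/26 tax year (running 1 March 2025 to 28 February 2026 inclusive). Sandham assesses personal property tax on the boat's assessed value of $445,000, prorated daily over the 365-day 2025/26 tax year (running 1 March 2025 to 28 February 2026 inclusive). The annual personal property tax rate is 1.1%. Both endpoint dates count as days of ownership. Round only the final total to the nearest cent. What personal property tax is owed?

Days held (March 29, 2025 – February 28, 2026): 337 out of 365
Tax = $445,000 × 1.1% × 337/365 = $4,519.4932

$4,519.49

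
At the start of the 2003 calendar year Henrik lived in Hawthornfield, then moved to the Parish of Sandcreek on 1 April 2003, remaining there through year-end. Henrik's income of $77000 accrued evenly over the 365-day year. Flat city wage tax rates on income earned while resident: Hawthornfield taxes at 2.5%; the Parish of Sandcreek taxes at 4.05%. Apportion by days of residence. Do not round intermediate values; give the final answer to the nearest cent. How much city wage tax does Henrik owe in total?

$2824.21

Hawthornfield, 1 January – 31 March 2003: 90 days → $77000 × 2.5% × 90/365 = $474.6575
The Parish of Sandcreek, 1 April – 31 December 2003: 275 days → $77000 × 4.05% × 275/365 = $2349.5548
Total = $2824.2123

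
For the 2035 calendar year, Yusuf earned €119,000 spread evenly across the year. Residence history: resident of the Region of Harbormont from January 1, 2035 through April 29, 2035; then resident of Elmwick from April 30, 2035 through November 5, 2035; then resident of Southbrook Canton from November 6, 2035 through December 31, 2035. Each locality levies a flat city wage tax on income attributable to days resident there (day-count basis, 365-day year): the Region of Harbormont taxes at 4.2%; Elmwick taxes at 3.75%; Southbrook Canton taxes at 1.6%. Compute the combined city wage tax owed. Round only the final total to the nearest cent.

€4,244.55

The Region of Harbormont, January 1 – April 29, 2035: 119 days → €119,000 × 4.2% × 119/365 = €1,629.4849
Elmwick, April 30 – November 5, 2035: 190 days → €119,000 × 3.75% × 190/365 = €2,322.9452
Southbrook Canton, November 6 – December 31, 2035: 56 days → €119,000 × 1.6% × 56/365 = €292.1205
Total = €4,244.5507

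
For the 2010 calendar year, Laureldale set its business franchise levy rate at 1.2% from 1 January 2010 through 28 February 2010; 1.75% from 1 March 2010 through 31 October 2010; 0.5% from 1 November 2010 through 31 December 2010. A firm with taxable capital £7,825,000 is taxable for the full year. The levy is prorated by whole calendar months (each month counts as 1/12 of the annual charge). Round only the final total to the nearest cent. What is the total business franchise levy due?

1 January – 28 February 2010: 2 months at 1.2% → £7,825,000 × 1.2% × 2/12 = £15,650.0000
1 March – 31 October 2010: 8 months at 1.75% → £7,825,000 × 1.75% × 8/12 = £91,291.6667
1 November – 31 December 2010: 2 months at 0.5% → £7,825,000 × 0.5% × 2/12 = £6,520.8333
Total = £113,462.5000

£113,462.50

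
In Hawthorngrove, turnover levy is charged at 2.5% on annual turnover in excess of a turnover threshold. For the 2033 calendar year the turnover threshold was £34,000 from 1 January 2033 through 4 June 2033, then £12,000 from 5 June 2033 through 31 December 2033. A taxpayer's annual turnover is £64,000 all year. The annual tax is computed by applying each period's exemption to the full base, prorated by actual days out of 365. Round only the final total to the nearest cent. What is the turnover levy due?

1 January – 4 June 2033: 155 days, exemption £34,000 → (£64,000 − £34,000) × 2.5% × 155/365 = £318.4932
5 June – 31 December 2033: 210 days, exemption £12,000 → (£64,000 − £12,000) × 2.5% × 210/365 = £747.9452
Total = £1,066.4384

£1,066.44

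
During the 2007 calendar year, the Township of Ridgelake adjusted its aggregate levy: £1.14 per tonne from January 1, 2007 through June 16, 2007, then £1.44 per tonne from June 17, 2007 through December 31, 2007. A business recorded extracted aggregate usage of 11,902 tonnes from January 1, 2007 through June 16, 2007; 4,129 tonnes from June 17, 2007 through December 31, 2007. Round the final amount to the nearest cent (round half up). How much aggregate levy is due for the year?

January 1 – June 16, 2007: 11,902 tonnes at £1.14/tonne → £13,568.28
June 17 – December 31, 2007: 4,129 tonnes at £1.44/tonne → £5,945.76

£19,514.04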